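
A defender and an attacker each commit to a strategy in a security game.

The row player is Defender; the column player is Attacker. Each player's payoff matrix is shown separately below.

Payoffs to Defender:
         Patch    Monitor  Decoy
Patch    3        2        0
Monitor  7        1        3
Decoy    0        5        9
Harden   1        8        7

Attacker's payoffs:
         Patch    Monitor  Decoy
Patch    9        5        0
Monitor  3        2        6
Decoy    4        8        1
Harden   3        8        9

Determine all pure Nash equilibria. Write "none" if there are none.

(Patch, Patch): Defender can switch to Monitor (3 → 7). Not NE.
(Patch, Monitor): Defender can switch to Decoy (2 → 5). Not NE.
(Patch, Decoy): Defender can switch to Monitor (0 → 3). Not NE.
(Monitor, Patch): Attacker can switch to Decoy (3 → 6). Not NE.
(Monitor, Monitor): Defender can switch to Patch (1 → 2). Not NE.
(Monitor, Decoy): Defender can switch to Decoy (3 → 9). Not NE.
(The remaining 6 profiles each have a profitable deviation by the same check.)

No pure-strategy Nash equilibrium.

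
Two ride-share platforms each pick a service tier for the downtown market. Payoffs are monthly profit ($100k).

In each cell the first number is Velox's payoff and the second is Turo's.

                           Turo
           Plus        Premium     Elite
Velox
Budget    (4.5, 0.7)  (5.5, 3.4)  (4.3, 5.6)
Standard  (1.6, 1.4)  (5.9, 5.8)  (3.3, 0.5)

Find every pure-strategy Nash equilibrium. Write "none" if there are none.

(Budget, Plus): Turo can switch to Premium (0.7 → 3.4). Not NE.
(Budget, Premium): Velox can switch to Standard (5.5 → 5.9). Not NE.
(Budget, Elite): Velox gets 4.3, best alternative 3.3; Turo gets 5.6, best alternative 3.4. No profitable deviation — NE.
(Standard, Plus): Velox can switch to Budget (1.6 → 4.5). Not NE.
(Standard, Premium): Velox gets 5.9, best alternative 5.5; Turo gets 5.8, best alternative 1.4. No profitable deviation — NE.
(Standard, Elite): Velox can switch to Budget (3.3 → 4.3). Not NE.

The pure Nash equilibria are (Budget, Elite), (Standard, Premium).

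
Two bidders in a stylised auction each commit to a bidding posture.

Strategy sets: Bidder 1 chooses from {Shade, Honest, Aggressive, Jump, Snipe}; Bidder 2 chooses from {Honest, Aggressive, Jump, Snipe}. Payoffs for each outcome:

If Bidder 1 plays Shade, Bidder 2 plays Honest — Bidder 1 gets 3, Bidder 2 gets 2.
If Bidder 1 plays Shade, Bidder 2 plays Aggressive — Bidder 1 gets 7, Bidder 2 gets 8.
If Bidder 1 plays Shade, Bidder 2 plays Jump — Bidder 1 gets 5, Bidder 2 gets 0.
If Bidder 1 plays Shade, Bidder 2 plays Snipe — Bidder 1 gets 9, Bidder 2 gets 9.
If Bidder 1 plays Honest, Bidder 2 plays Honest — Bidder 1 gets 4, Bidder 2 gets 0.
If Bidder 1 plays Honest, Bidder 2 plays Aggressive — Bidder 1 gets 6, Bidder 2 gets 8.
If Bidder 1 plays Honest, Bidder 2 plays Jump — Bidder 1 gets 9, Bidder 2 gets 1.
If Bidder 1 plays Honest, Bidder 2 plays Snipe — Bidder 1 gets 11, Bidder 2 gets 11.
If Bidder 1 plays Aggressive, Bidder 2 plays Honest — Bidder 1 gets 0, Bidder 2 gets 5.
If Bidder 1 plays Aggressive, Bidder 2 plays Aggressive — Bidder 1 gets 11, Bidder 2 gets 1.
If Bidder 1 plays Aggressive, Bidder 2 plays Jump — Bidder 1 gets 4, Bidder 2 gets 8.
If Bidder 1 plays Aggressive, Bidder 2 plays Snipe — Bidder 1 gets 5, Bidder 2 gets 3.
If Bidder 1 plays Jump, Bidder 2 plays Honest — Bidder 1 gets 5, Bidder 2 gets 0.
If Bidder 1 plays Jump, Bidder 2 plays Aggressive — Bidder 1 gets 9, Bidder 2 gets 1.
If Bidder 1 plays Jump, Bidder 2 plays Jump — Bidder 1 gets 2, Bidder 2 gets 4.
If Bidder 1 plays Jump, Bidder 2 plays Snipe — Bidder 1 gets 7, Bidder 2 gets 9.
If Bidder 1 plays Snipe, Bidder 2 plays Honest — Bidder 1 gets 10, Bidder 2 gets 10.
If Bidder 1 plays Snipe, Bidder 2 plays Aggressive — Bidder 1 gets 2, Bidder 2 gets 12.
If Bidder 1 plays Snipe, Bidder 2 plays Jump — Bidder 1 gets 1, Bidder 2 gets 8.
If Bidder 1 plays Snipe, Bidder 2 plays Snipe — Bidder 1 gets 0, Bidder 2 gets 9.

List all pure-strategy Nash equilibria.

Pure NE: (Honest, Snipe)

(Shade, Honest): Bidder 1 can switch to Honest (3 → 4). Not NE.
(Shade, Aggressive): Bidder 1 can switch to Aggressive (7 → 11). Not NE.
(Shade, Jump): Bidder 1 can switch to Honest (5 → 9). Not NE.
(Shade, Snipe): Bidder 1 can switch to Honest (9 → 11). Not NE.
(Honest, Honest): Bidder 1 can switch to Jump (4 → 5). Not NE.
(Honest, Aggressive): Bidder 1 can switch to Shade (6 → 7). Not NE.
(Honest, Jump): Bidder 2 can switch to Aggressive (1 → 8). Not NE.
(Honest, Snipe): Bidder 1 gets 11, best alternative 9; Bidder 2 gets 11, best alternative 8. No profitable deviation — NE.
(Aggressive, Honest): Bidder 1 can switch to Shade (0 → 3). Not NE.
(Aggressive, Aggressive): Bidder 2 can switch to Honest (1 → 5). Not NE.
(Aggressive, Jump): Bidder 1 can switch to Shade (4 → 5). Not NE.
(The remaining 9 profiles each have a profitable deviation by the same check.)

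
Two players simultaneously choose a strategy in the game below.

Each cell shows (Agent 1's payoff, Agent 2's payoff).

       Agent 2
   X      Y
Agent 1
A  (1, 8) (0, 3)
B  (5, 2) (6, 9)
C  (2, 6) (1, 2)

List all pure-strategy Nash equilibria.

The unique pure-strategy Nash equilibrium is (B, Y).

(A, X): Agent 1 can switch to B (1 → 5). Not NE.
(A, Y): Agent 1 can switch to B (0 → 6). Not NE.
(B, X): Agent 2 can switch to Y (2 → 9). Not NE.
(B, Y): Agent 1 gets 6, best alternative 1; Agent 2 gets 9, best alternative 2. No profitable deviation — NE.
(C, X): Agent 1 can switch to B (2 → 5). Not NE.
(C, Y): Agent 1 can switch to B (1 → 6). Not NE.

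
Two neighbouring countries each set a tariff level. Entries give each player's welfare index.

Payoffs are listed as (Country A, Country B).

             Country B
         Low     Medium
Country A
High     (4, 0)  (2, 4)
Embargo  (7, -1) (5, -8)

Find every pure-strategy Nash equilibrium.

Country A against Low: payoffs 4, 7 → best response Embargo.
Country A against Medium: payoffs 2, 5 → best response Embargo.
Country B against High: payoffs 0, 4 → best response Medium.
Country B against Embargo: payoffs -1, -8 → best response Low.
Mutual best responses: (Embargo, Low).

(Embargo, Low)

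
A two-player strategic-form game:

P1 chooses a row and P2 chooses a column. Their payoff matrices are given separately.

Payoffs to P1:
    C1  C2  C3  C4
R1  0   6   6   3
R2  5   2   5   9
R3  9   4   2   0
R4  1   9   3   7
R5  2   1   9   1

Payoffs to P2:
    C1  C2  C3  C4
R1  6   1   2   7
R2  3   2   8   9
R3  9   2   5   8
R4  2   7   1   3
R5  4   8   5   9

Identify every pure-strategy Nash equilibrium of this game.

Pure-strategy Nash equilibria: (R2, C4); (R3, C1); (R4, C2)

(R1, C1): P1 can switch to R2 (0 → 5). Not NE.
(R1, C2): P1 can switch to R4 (6 → 9). Not NE.
(R1, C3): P1 can switch to R5 (6 → 9). Not NE.
(R1, C4): P1 can switch to R2 (3 → 9). Not NE.
(R2, C1): P1 can switch to R3 (5 → 9). Not NE.
(R2, C2): P1 can switch to R1 (2 → 6). Not NE.
(R2, C3): P1 can switch to R1 (5 → 6). Not NE.
(R2, C4): P1 gets 9, best alternative 7; P2 gets 9, best alternative 8. No profitable deviation — NE.
(R3, C1): P1 gets 9, best alternative 5; P2 gets 9, best alternative 8. No profitable deviation — NE.
(R3, C2): P1 can switch to R1 (4 → 6). Not NE.
(R4, C2): P1 gets 9, best alternative 6; P2 gets 7, best alternative 3. No profitable deviation — NE.
(The remaining 9 profiles each have a profitable deviation by the same check.)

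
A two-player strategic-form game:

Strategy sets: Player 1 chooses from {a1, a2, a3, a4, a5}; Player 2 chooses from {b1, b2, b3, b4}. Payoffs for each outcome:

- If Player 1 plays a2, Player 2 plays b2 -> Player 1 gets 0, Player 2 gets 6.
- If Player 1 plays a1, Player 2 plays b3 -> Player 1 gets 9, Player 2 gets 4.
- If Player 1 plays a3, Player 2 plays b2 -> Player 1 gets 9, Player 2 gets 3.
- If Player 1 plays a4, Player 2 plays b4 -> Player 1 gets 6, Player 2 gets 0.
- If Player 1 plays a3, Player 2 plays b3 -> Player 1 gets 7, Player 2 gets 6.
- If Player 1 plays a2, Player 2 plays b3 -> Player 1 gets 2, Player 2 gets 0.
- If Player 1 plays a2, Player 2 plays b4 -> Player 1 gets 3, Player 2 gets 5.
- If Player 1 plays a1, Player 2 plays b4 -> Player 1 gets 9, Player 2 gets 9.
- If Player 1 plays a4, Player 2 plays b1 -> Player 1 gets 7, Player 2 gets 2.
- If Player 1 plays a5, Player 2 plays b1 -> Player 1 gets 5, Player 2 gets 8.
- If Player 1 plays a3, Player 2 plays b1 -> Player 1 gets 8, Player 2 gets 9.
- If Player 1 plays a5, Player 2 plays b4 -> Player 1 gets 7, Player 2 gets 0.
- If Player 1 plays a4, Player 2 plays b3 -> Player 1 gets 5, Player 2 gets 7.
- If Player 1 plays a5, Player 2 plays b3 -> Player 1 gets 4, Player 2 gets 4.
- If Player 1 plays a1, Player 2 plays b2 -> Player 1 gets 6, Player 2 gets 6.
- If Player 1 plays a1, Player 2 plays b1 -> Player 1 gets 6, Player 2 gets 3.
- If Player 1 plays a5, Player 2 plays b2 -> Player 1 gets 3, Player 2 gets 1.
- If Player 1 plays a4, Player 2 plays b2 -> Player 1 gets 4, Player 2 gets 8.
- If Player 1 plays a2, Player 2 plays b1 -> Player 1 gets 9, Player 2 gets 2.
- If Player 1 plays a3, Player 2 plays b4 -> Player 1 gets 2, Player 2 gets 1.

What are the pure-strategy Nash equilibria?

(a1, b4)

Player 1 against b1: payoffs 6, 9, 8, 7, 5 → best response a2.
Player 1 against b2: payoffs 6, 0, 9, 4, 3 → best response a3.
Player 1 against b3: payoffs 9, 2, 7, 5, 4 → best response a1.
Player 1 against b4: payoffs 9, 3, 2, 6, 7 → best response a1.
Player 2 against a1: payoffs 3, 6, 4, 9 → best response b4.
Player 2 against a2: payoffs 2, 6, 0, 5 → best response b2.
Player 2 against a3: payoffs 9, 3, 6, 1 → best response b1.
Player 2 against a4: payoffs 2, 8, 7, 0 → best response b2.
Player 2 against a5: payoffs 8, 1, 4, 0 → best response b1.
Mutual best responses: (a1, b4).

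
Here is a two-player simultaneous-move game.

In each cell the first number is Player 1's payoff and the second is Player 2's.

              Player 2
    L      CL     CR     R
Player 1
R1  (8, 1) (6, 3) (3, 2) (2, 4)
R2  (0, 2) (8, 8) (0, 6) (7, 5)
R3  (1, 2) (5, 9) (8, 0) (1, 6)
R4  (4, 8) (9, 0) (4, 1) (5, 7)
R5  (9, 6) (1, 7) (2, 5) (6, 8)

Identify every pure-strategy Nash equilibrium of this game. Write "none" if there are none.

Player 1 against L: payoffs 8, 0, 1, 4, 9 → best response R5.
Player 1 against CL: payoffs 6, 8, 5, 9, 1 → best response R4.
Player 1 against CR: payoffs 3, 0, 8, 4, 2 → best response R3.
Player 1 against R: payoffs 2, 7, 1, 5, 6 → best response R2.
Player 2 against R1: payoffs 1, 3, 2, 4 → best response R.
Player 2 against R2: payoffs 2, 8, 6, 5 → best response CL.
Player 2 against R3: payoffs 2, 9, 0, 6 → best response CL.
Player 2 against R4: payoffs 8, 0, 1, 7 → best response L.
Player 2 against R5: payoffs 6, 7, 5, 8 → best response R.
No profile is a mutual best response for all players.

No pure-strategy Nash equilibrium.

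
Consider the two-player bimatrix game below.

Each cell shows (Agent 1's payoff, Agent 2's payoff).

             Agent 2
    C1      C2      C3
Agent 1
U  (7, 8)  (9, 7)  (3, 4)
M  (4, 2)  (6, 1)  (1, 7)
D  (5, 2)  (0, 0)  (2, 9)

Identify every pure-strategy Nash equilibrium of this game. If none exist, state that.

Agent 1 against C1: payoffs 7, 4, 5 → best response U.
Agent 1 against C2: payoffs 9, 6, 0 → best response U.
Agent 1 against C3: payoffs 3, 1, 2 → best response U.
Agent 2 against U: payoffs 8, 7, 4 → best response C1.
Agent 2 against M: payoffs 2, 1, 7 → best response C3.
Agent 2 against D: payoffs 2, 0, 9 → best response C3.
Mutual best responses: (U, C1).

Pure NE: (U, C1)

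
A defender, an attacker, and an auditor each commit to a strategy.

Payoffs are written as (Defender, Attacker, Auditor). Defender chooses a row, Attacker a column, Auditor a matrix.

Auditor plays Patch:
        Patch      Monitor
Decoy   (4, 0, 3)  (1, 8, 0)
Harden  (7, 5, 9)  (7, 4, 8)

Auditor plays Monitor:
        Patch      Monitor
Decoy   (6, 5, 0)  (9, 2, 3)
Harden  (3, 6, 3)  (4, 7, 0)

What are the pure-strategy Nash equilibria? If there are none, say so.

Defender against (Patch, Patch): payoffs 4, 7 → best response Harden.
Defender against (Patch, Monitor): payoffs 6, 3 → best response Decoy.
Defender against (Monitor, Patch): payoffs 1, 7 → best response Harden.
Defender against (Monitor, Monitor): payoffs 9, 4 → best response Decoy.
Attacker against (Decoy, Patch): payoffs 0, 8 → best response Monitor.
Attacker against (Decoy, Monitor): payoffs 5, 2 → best response Patch.
Attacker against (Harden, Patch): payoffs 5, 4 → best response Patch.
Attacker against (Harden, Monitor): payoffs 6, 7 → best response Monitor.
Auditor against (Decoy, Patch): payoffs 3, 0 → best response Patch.
Auditor against (Decoy, Monitor): payoffs 0, 3 → best response Monitor.
Auditor against (Harden, Patch): payoffs 9, 3 → best response Patch.
Auditor against (Harden, Monitor): payoffs 8, 0 → best response Patch.
Mutual best responses: (Harden, Patch, Patch).

The unique pure-strategy Nash equilibrium is (Harden, Patch, Patch).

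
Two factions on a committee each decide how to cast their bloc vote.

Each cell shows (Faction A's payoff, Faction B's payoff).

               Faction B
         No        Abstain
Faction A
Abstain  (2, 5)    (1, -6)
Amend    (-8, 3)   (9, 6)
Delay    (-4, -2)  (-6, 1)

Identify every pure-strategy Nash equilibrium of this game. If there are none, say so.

For each strategy profile, look for a profitable unilateral deviation.
(Abstain, No): Faction A gets 2, best alternative -4; Faction B gets 5, best alternative -6. No profitable deviation — NE.
(Abstain, Abstain): Faction A can switch to Amend (1 → 9). Not NE.
(Amend, No): Faction A can switch to Abstain (-8 → 2). Not NE.
(Amend, Abstain): Faction A gets 9, best alternative 1; Faction B gets 6, best alternative 3. No profitable deviation — NE.
(Delay, No): Faction A can switch to Abstain (-4 → 2). Not NE.
(Delay, Abstain): Faction A can switch to Abstain (-6 → 1). Not NE.

(Abstain, No) and (Amend, Abstain)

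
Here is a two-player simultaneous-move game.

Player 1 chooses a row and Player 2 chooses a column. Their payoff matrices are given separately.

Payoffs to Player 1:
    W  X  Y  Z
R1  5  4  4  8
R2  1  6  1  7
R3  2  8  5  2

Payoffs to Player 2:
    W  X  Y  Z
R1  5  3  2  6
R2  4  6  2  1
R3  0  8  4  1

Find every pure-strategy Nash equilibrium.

(R1, Z) and (R3, X)

(R1, W): Player 2 can switch to Z (5 → 6). Not NE.
(R1, X): Player 1 can switch to R2 (4 → 6). Not NE.
(R1, Y): Player 1 can switch to R3 (4 → 5). Not NE.
(R1, Z): Player 1 gets 8, best alternative 7; Player 2 gets 6, best alternative 5. No profitable deviation — NE.
(R2, W): Player 1 can switch to R1 (1 → 5). Not NE.
(R2, X): Player 1 can switch to R3 (6 → 8). Not NE.
(R2, Y): Player 1 can switch to R1 (1 → 4). Not NE.
(R2, Z): Player 1 can switch to R1 (7 → 8). Not NE.
(R3, W): Player 1 can switch to R1 (2 → 5). Not NE.
(R3, X): Player 1 gets 8, best alternative 6; Player 2 gets 8, best alternative 4. No profitable deviation — NE.
(R3, Y): Player 2 can switch to X (4 → 8). Not NE.
(R3, Z): Player 1 can switch to R1 (2 → 8). Not NE.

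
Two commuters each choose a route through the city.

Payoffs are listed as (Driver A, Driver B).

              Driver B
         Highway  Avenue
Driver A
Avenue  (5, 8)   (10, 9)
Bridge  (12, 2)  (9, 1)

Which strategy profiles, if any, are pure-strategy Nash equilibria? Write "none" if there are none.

The pure Nash equilibria are (Avenue, Avenue), (Bridge, Highway).

Mark each player's best response to every combination of opponents' strategies; a profile where every player is best-responding is a pure Nash equilibrium.
Driver A against Highway: payoffs 5, 12 → best response Bridge.
Driver A against Avenue: payoffs 10, 9 → best response Avenue.
Driver B against Avenue: payoffs 8, 9 → best response Avenue.
Driver B against Bridge: payoffs 2, 1 → best response Highway.
Mutual best responses: (Avenue, Avenue); (Bridge, Highway).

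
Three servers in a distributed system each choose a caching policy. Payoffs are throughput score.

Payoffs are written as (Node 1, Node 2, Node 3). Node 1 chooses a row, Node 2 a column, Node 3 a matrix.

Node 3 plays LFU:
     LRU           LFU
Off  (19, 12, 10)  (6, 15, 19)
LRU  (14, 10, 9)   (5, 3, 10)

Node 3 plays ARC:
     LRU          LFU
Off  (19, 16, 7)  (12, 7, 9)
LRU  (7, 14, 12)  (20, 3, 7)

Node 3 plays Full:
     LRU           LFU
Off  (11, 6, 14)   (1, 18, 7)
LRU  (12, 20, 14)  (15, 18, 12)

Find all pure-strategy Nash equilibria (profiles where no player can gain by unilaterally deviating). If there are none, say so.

The pure Nash equilibria are (Off, LFU, LFU); (LRU, LRU, Full).

Check each profile: it is a Nash equilibrium iff no player can strictly gain by switching unilaterally.
(Off, LRU, LFU): Node 2 can switch to LFU (12 → 15). Not NE.
(Off, LRU, ARC): Node 3 can switch to LFU (7 → 10). Not NE.
(Off, LRU, Full): Node 1 can switch to LRU (11 → 12). Not NE.
(Off, LFU, LFU): Node 1 gets 6, best alternative 5; Node 2 gets 15, best alternative 12; Node 3 gets 19, best alternative 9. No profitable deviation — NE.
(Off, LFU, ARC): Node 1 can switch to LRU (12 → 20). Not NE.
(Off, LFU, Full): Node 1 can switch to LRU (1 → 15). Not NE.
(LRU, LRU, LFU): Node 1 can switch to Off (14 → 19). Not NE.
(LRU, LRU, ARC): Node 1 can switch to Off (7 → 19). Not NE.
(LRU, LRU, Full): Node 1 gets 12, best alternative 11; Node 2 gets 20, best alternative 18; Node 3 gets 14, best alternative 12. No profitable deviation — NE.
(LRU, LFU, LFU): Node 1 can switch to Off (5 → 6). Not NE.
(LRU, LFU, ARC): Node 2 can switch to LRU (3 → 14). Not NE.
(LRU, LFU, Full): Node 2 can switch to LRU (18 → 20). Not NE.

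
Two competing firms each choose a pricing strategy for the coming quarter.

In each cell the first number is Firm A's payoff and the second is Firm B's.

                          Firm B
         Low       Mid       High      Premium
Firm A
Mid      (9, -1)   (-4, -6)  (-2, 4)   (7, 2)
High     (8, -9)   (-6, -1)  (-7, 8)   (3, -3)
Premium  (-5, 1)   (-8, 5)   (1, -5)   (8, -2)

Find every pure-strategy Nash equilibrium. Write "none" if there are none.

(Mid, Low): Firm B can switch to High (-1 → 4). Not NE.
(Mid, Mid): Firm B can switch to Low (-6 → -1). Not NE.
(Mid, High): Firm A can switch to Premium (-2 → 1). Not NE.
(Mid, Premium): Firm A can switch to Premium (7 → 8). Not NE.
(High, Low): Firm A can switch to Mid (8 → 9). Not NE.
(High, Mid): Firm A can switch to Mid (-6 → -4). Not NE.
(High, High): Firm A can switch to Mid (-7 → -2). Not NE.
(High, Premium): Firm A can switch to Mid (3 → 7). Not NE.
(The remaining 4 profiles each have a profitable deviation by the same check.)

There is no pure-strategy Nash equilibrium.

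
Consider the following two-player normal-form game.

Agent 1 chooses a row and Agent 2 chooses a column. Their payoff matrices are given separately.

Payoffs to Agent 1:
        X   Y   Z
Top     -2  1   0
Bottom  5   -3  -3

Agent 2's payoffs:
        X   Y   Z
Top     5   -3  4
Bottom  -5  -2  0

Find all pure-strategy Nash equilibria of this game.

(Top, X): Agent 1 can switch to Bottom (-2 → 5). Not NE.
(Top, Y): Agent 2 can switch to X (-3 → 5). Not NE.
(Top, Z): Agent 2 can switch to X (4 → 5). Not NE.
(Bottom, X): Agent 2 can switch to Y (-5 → -2). Not NE.
(Bottom, Y): Agent 1 can switch to Top (-3 → 1). Not NE.
(Bottom, Z): Agent 1 can switch to Top (-3 → 0). Not NE.

none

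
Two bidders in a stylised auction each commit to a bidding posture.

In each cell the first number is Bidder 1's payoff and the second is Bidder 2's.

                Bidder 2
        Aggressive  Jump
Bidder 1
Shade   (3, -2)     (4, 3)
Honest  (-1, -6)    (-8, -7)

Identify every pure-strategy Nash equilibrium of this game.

Pure NE: (Shade, Jump)

(Shade, Aggressive): Bidder 2 can switch to Jump (-2 → 3). Not NE.
(Shade, Jump): Bidder 1 gets 4, best alternative -8; Bidder 2 gets 3, best alternative -2. No profitable deviation — NE.
(Honest, Aggressive): Bidder 1 can switch to Shade (-1 → 3). Not NE.
(Honest, Jump): Bidder 1 can switch to Shade (-8 → 4). Not NE.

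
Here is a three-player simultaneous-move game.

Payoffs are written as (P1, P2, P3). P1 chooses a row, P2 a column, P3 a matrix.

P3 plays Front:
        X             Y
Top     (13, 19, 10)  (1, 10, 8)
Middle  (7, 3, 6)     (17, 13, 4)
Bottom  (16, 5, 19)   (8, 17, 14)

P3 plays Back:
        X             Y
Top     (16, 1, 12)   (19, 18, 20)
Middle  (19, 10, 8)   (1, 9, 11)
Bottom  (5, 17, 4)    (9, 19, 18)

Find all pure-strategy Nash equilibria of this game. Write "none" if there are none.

Check each profile: it is a Nash equilibrium iff no player can strictly gain by switching unilaterally.
(Top, X, Front): P1 can switch to Bottom (13 → 16). Not NE.
(Top, X, Back): P1 can switch to Middle (16 → 19). Not NE.
(Top, Y, Front): P1 can switch to Middle (1 → 17). Not NE.
(Top, Y, Back): P1 gets 19, best alternative 9; P2 gets 18, best alternative 1; P3 gets 20, best alternative 8. No profitable deviation — NE.
(Middle, X, Front): P1 can switch to Top (7 → 13). Not NE.
(Middle, X, Back): P1 gets 19, best alternative 16; P2 gets 10, best alternative 9; P3 gets 8, best alternative 6. No profitable deviation — NE.
(Middle, Y, Front): P3 can switch to Back (4 → 11). Not NE.
(Middle, Y, Back): P1 can switch to Top (1 → 19). Not NE.
(Bottom, X, Front): P2 can switch to Y (5 → 17). Not NE.
(Bottom, X, Back): P1 can switch to Top (5 → 16). Not NE.
(Bottom, Y, Front): P1 can switch to Middle (8 → 17). Not NE.
(Bottom, Y, Back): P1 can switch to Top (9 → 19). Not NE.

Pure-strategy Nash equilibria: (Top, Y, Back); (Middle, X, Back)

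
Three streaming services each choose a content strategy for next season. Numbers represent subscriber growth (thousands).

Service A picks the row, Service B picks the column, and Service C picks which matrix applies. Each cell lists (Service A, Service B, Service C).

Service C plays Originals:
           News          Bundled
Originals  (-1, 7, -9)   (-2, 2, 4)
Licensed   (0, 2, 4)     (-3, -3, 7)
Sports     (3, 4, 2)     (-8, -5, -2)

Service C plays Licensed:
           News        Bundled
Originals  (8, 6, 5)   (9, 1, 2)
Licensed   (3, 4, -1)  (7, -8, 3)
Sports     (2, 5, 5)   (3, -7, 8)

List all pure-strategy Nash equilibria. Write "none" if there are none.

(Originals, News, Licensed)

Service A against (News, Originals): payoffs -1, 0, 3 → best response Sports.
Service A against (News, Licensed): payoffs 8, 3, 2 → best response Originals.
Service A against (Bundled, Originals): payoffs -2, -3, -8 → best response Originals.
Service A against (Bundled, Licensed): payoffs 9, 7, 3 → best response Originals.
Service B against (Originals, Originals): payoffs 7, 2 → best response News.
Service B against (Originals, Licensed): payoffs 6, 1 → best response News.
Service B against (Licensed, Originals): payoffs 2, -3 → best response News.
Service B against (Licensed, Licensed): payoffs 4, -8 → best response News.
Service B against (Sports, Originals): payoffs 4, -5 → best response News.
Service B against (Sports, Licensed): payoffs 5, -7 → best response News.
Service C against (Originals, News): payoffs -9, 5 → best response Licensed.
Service C against (Originals, Bundled): payoffs 4, 2 → best response Originals.
Service C against (Licensed, News): payoffs 4, -1 → best response Originals.
Service C against (Licensed, Bundled): payoffs 7, 3 → best response Originals.
Service C against (Sports, News): payoffs 2, 5 → best response Licensed.
Service C against (Sports, Bundled): payoffs -2, 8 → best response Licensed.
Mutual best responses: (Originals, News, Licensed).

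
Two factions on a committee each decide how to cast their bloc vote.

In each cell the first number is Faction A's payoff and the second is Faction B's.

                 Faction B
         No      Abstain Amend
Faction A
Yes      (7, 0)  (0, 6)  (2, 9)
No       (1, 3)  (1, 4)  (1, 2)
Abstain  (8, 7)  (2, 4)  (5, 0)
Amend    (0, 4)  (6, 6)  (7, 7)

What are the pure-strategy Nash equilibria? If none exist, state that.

(Abstain, No), (Amend, Amend)

Faction A against No: payoffs 7, 1, 8, 0 → best response Abstain.
Faction A against Abstain: payoffs 0, 1, 2, 6 → best response Amend.
Faction A against Amend: payoffs 2, 1, 5, 7 → best response Amend.
Faction B against Yes: payoffs 0, 6, 9 → best response Amend.
Faction B against No: payoffs 3, 4, 2 → best response Abstain.
Faction B against Abstain: payoffs 7, 4, 0 → best response No.
Faction B against Amend: payoffs 4, 6, 7 → best response Amend.
Mutual best responses: (Abstain, No); (Amend, Amend).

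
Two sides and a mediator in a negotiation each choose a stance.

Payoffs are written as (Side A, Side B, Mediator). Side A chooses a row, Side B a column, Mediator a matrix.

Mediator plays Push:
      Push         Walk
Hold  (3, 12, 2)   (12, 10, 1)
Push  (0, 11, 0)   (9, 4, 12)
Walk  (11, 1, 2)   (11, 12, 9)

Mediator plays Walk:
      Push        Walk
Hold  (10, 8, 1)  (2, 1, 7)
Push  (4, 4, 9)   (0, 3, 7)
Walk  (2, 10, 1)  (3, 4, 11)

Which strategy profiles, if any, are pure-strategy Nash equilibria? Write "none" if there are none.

There is no pure-strategy Nash equilibrium.

Side A against (Push, Push): payoffs 3, 0, 11 → best response Walk.
Side A against (Push, Walk): payoffs 10, 4, 2 → best response Hold.
Side A against (Walk, Push): payoffs 12, 9, 11 → best response Hold.
Side A against (Walk, Walk): payoffs 2, 0, 3 → best response Walk.
Side B against (Hold, Push): payoffs 12, 10 → best response Push.
Side B against (Hold, Walk): payoffs 8, 1 → best response Push.
Side B against (Push, Push): payoffs 11, 4 → best response Push.
Side B against (Push, Walk): payoffs 4, 3 → best response Push.
Side B against (Walk, Push): payoffs 1, 12 → best response Walk.
Side B against (Walk, Walk): payoffs 10, 4 → best response Push.
Mediator against (Hold, Push): payoffs 2, 1 → best response Push.
Mediator against (Hold, Walk): payoffs 1, 7 → best response Walk.
Mediator against (Push, Push): payoffs 0, 9 → best response Walk.
Mediator against (Push, Walk): payoffs 12, 7 → best response Push.
Mediator against (Walk, Push): payoffs 2, 1 → best response Push.
Mediator against (Walk, Walk): payoffs 9, 11 → best response Walk.
No profile is a mutual best response for all players.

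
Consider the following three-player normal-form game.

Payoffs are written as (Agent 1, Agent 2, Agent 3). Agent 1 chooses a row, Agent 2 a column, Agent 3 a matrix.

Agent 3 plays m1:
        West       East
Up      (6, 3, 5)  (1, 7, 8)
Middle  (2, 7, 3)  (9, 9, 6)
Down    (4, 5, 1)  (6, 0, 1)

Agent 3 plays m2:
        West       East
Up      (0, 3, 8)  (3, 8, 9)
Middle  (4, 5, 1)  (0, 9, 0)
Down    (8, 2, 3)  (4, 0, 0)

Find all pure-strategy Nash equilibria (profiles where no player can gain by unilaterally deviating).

The pure Nash equilibria are (Middle, East, m1); (Down, West, m2).

For each strategy profile, look for a profitable unilateral deviation.
(Up, West, m1): Agent 2 can switch to East (3 → 7). Not NE.
(Up, West, m2): Agent 1 can switch to Middle (0 → 4). Not NE.
(Up, East, m1): Agent 1 can switch to Middle (1 → 9). Not NE.
(Up, East, m2): Agent 1 can switch to Down (3 → 4). Not NE.
(Middle, West, m1): Agent 1 can switch to Up (2 → 6). Not NE.
(Middle, West, m2): Agent 1 can switch to Down (4 → 8). Not NE.
(Middle, East, m1): Agent 1 gets 9, best alternative 6; Agent 2 gets 9, best alternative 7; Agent 3 gets 6, best alternative 0. No profitable deviation — NE.
(Middle, East, m2): Agent 1 can switch to Up (0 → 3). Not NE.
(Down, West, m1): Agent 1 can switch to Up (4 → 6). Not NE.
(Down, West, m2): Agent 1 gets 8, best alternative 4; Agent 2 gets 2, best alternative 0; Agent 3 gets 3, best alternative 1. No profitable deviation — NE.
(Down, East, m1): Agent 1 can switch to Middle (6 → 9). Not NE.
(Down, East, m2): Agent 2 can switch to West (0 → 2). Not NE.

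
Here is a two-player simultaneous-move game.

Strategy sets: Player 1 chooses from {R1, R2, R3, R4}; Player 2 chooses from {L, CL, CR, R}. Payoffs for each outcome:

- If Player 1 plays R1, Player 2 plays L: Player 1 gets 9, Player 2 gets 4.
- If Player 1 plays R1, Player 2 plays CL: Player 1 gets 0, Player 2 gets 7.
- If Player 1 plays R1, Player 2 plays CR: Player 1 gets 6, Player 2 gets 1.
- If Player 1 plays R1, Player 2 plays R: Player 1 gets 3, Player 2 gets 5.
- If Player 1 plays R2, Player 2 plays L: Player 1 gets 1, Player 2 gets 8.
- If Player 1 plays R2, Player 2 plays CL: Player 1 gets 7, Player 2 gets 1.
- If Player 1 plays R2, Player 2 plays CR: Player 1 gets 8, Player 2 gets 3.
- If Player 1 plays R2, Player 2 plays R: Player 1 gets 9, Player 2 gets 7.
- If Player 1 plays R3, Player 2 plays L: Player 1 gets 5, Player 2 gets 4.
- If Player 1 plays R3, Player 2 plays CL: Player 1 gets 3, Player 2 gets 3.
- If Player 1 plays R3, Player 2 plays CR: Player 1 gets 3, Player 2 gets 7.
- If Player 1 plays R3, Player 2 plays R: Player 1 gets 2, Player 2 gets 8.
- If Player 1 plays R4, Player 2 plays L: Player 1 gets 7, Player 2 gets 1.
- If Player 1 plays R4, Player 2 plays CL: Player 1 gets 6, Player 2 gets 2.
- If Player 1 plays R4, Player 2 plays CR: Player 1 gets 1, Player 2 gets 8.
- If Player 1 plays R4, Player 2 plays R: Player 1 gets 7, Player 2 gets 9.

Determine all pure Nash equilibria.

There is no pure-strategy Nash equilibrium.

Player 1 against L: payoffs 9, 1, 5, 7 → best response R1.
Player 1 against CL: payoffs 0, 7, 3, 6 → best response R2.
Player 1 against CR: payoffs 6, 8, 3, 1 → best response R2.
Player 1 against R: payoffs 3, 9, 2, 7 → best response R2.
Player 2 against R1: payoffs 4, 7, 1, 5 → best response CL.
Player 2 against R2: payoffs 8, 1, 3, 7 → best response L.
Player 2 against R3: payoffs 4, 3, 7, 8 → best response R.
Player 2 against R4: payoffs 1, 2, 8, 9 → best response R.
No profile is a mutual best response for all players.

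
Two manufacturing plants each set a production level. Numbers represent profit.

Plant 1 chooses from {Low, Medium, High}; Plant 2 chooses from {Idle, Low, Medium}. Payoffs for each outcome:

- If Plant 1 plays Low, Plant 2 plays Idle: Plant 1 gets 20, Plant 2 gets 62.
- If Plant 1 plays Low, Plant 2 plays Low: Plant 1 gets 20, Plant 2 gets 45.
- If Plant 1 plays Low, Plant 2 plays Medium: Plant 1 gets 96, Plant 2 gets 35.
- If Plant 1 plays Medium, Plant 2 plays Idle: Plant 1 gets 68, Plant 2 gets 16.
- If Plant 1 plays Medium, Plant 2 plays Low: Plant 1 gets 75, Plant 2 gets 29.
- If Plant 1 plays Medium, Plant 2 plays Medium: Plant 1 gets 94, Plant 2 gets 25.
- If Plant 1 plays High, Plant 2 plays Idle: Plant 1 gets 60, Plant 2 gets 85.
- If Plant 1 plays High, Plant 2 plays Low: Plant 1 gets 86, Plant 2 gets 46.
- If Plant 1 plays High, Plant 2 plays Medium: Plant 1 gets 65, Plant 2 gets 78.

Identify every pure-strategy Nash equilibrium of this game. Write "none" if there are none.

Plant 1 against Idle: payoffs 20, 68, 60 → best response Medium.
Plant 1 against Low: payoffs 20, 75, 86 → best response High.
Plant 1 against Medium: payoffs 96, 94, 65 → best response Low.
Plant 2 against Low: payoffs 62, 45, 35 → best response Idle.
Plant 2 against Medium: payoffs 16, 29, 25 → best response Low.
Plant 2 against High: payoffs 85, 46, 78 → best response Idle.
No profile is a mutual best response for all players.

none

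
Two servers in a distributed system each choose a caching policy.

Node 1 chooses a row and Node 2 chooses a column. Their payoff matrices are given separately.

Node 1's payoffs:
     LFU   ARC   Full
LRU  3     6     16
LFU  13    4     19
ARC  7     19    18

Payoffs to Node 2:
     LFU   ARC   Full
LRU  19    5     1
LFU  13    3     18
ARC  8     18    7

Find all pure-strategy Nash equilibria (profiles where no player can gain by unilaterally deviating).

The pure Nash equilibria are (LFU, Full); (ARC, ARC).

Mark each player's best response to every combination of opponents' strategies; a profile where every player is best-responding is a pure Nash equilibrium.
Node 1 against LFU: payoffs 3, 13, 7 → best response LFU.
Node 1 against ARC: payoffs 6, 4, 19 → best response ARC.
Node 1 against Full: payoffs 16, 19, 18 → best response LFU.
Node 2 against LRU: payoffs 19, 5, 1 → best response LFU.
Node 2 against LFU: payoffs 13, 3, 18 → best response Full.
Node 2 against ARC: payoffs 8, 18, 7 → best response ARC.
Mutual best responses: (LFU, Full); (ARC, ARC).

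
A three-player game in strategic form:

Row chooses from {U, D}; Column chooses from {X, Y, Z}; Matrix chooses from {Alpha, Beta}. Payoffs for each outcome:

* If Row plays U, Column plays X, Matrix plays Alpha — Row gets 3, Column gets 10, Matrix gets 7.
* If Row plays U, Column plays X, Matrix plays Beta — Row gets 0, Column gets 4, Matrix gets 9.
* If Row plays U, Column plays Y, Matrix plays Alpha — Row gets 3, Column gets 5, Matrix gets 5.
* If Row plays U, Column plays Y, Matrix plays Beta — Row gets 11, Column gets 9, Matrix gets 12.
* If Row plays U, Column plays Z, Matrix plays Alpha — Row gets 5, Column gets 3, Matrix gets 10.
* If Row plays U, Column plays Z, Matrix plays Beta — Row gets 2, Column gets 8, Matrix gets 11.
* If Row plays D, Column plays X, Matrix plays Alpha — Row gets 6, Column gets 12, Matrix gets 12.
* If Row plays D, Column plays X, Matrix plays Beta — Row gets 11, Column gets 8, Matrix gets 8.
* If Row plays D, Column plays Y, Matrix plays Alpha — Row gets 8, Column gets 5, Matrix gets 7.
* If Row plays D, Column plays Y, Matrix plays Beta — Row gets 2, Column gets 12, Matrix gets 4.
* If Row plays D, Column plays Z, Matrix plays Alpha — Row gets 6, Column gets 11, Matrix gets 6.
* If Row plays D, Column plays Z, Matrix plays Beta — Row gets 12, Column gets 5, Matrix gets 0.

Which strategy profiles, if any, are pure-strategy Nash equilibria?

(U, X, Alpha): Row can switch to D (3 → 6). Not NE.
(U, X, Beta): Row can switch to D (0 → 11). Not NE.
(U, Y, Alpha): Row can switch to D (3 → 8). Not NE.
(U, Y, Beta): Row gets 11, best alternative 2; Column gets 9, best alternative 8; Matrix gets 12, best alternative 5. No profitable deviation — NE.
(U, Z, Alpha): Row can switch to D (5 → 6). Not NE.
(U, Z, Beta): Row can switch to D (2 → 12). Not NE.
(D, X, Alpha): Row gets 6, best alternative 3; Column gets 12, best alternative 11; Matrix gets 12, best alternative 8. No profitable deviation — NE.
(D, X, Beta): Column can switch to Y (8 → 12). Not NE.
(D, Y, Alpha): Column can switch to X (5 → 12). Not NE.
(D, Y, Beta): Row can switch to U (2 → 11). Not NE.
(D, Z, Alpha): Column can switch to X (11 → 12). Not NE.
(D, Z, Beta): Column can switch to X (5 → 8). Not NE.

(U, Y, Beta) and (D, X, Alpha)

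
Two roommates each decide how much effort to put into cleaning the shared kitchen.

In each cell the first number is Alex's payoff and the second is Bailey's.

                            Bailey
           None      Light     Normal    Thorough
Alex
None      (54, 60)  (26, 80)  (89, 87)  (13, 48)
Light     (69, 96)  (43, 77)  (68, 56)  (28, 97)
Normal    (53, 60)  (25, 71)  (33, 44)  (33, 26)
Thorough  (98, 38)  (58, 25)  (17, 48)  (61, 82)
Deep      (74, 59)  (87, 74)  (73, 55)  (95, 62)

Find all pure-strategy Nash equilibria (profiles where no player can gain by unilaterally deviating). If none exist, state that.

The pure Nash equilibria are (None, Normal); (Deep, Light).

(None, None): Alex can switch to Light (54 → 69). Not NE.
(None, Light): Alex can switch to Light (26 → 43). Not NE.
(None, Normal): Alex gets 89, best alternative 73; Bailey gets 87, best alternative 80. No profitable deviation — NE.
(None, Thorough): Alex can switch to Light (13 → 28). Not NE.
(Light, None): Alex can switch to Thorough (69 → 98). Not NE.
(Light, Light): Alex can switch to Thorough (43 → 58). Not NE.
(Light, Normal): Alex can switch to None (68 → 89). Not NE.
(Deep, Light): Alex gets 87, best alternative 58; Bailey gets 74, best alternative 62. No profitable deviation — NE.
(The remaining 12 profiles each have a profitable deviation by the same check.)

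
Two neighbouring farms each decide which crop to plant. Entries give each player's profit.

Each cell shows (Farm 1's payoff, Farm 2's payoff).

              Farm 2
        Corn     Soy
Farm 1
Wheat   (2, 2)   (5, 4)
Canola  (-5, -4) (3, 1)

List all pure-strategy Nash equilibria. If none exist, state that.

(Wheat, Soy)

For each strategy profile, look for a profitable unilateral deviation.
(Wheat, Corn): Farm 2 can switch to Soy (2 → 4). Not NE.
(Wheat, Soy): Farm 1 gets 5, best alternative 3; Farm 2 gets 4, best alternative 2. No profitable deviation — NE.
(Canola, Corn): Farm 1 can switch to Wheat (-5 → 2). Not NE.
(Canola, Soy): Farm 1 can switch to Wheat (3 → 5). Not NE.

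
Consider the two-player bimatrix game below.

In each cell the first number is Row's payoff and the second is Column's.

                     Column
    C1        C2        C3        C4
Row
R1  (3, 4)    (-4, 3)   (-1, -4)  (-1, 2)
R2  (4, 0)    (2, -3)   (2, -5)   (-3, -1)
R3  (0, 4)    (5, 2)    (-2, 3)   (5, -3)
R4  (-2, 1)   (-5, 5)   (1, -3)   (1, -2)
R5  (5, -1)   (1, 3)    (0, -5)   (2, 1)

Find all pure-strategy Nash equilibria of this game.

none

Row against C1: payoffs 3, 4, 0, -2, 5 → best response R5.
Row against C2: payoffs -4, 2, 5, -5, 1 → best response R3.
Row against C3: payoffs -1, 2, -2, 1, 0 → best response R2.
Row against C4: payoffs -1, -3, 5, 1, 2 → best response R3.
Column against R1: payoffs 4, 3, -4, 2 → best response C1.
Column against R2: payoffs 0, -3, -5, -1 → best response C1.
Column against R3: payoffs 4, 2, 3, -3 → best response C1.
Column against R4: payoffs 1, 5, -3, -2 → best response C2.
Column against R5: payoffs -1, 3, -5, 1 → best response C2.
No profile is a mutual best response for all players.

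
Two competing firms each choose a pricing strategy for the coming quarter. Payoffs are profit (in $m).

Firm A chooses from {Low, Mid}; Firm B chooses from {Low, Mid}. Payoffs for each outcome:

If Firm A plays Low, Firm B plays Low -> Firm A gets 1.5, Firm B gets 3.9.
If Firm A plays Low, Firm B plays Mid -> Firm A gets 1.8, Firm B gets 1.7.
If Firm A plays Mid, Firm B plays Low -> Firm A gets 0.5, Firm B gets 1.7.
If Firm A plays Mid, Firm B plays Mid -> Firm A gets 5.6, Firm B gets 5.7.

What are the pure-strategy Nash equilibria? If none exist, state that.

The pure Nash equilibria are (Low, Low), (Mid, Mid).

(Low, Low): Firm A gets 1.5, best alternative 0.5; Firm B gets 3.9, best alternative 1.7. No profitable deviation — NE.
(Low, Mid): Firm A can switch to Mid (1.8 → 5.6). Not NE.
(Mid, Low): Firm A can switch to Low (0.5 → 1.5). Not NE.
(Mid, Mid): Firm A gets 5.6, best alternative 1.8; Firm B gets 5.7, best alternative 1.7. No profitable deviation — NE.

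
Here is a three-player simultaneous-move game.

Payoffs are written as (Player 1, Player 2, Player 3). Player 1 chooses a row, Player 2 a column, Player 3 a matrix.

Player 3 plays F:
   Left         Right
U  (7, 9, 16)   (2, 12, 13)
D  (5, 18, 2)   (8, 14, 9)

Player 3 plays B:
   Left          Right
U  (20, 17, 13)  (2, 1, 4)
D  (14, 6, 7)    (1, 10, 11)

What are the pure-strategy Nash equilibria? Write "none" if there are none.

(U, Left, F): Player 2 can switch to Right (9 → 12). Not NE.
(U, Left, B): Player 3 can switch to F (13 → 16). Not NE.
(U, Right, F): Player 1 can switch to D (2 → 8). Not NE.
(U, Right, B): Player 2 can switch to Left (1 → 17). Not NE.
(D, Left, F): Player 1 can switch to U (5 → 7). Not NE.
(D, Left, B): Player 1 can switch to U (14 → 20). Not NE.
(D, Right, F): Player 2 can switch to Left (14 → 18). Not NE.
(D, Right, B): Player 1 can switch to U (1 → 2). Not NE.

No pure-strategy Nash equilibrium.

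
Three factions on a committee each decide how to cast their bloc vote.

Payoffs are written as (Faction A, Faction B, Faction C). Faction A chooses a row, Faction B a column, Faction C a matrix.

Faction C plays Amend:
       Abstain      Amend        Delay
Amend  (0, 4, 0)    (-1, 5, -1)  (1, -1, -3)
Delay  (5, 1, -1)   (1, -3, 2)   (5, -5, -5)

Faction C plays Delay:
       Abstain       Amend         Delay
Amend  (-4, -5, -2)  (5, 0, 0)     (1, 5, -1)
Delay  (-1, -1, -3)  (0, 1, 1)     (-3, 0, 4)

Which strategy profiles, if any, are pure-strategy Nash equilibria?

Faction A against (Abstain, Amend): payoffs 0, 5 → best response Delay.
Faction A against (Abstain, Delay): payoffs -4, -1 → best response Delay.
Faction A against (Amend, Amend): payoffs -1, 1 → best response Delay.
Faction A against (Amend, Delay): payoffs 5, 0 → best response Amend.
Faction A against (Delay, Amend): payoffs 1, 5 → best response Delay.
Faction A against (Delay, Delay): payoffs 1, -3 → best response Amend.
Faction B against (Amend, Amend): payoffs 4, 5, -1 → best response Amend.
Faction B against (Amend, Delay): payoffs -5, 0, 5 → best response Delay.
Faction B against (Delay, Amend): payoffs 1, -3, -5 → best response Abstain.
Faction B against (Delay, Delay): payoffs -1, 1, 0 → best response Amend.
Faction C against (Amend, Abstain): payoffs 0, -2 → best response Amend.
Faction C against (Amend, Amend): payoffs -1, 0 → best response Delay.
Faction C against (Amend, Delay): payoffs -3, -1 → best response Delay.
Faction C against (Delay, Abstain): payoffs -1, -3 → best response Amend.
Faction C against (Delay, Amend): payoffs 2, 1 → best response Amend.
Faction C against (Delay, Delay): payoffs -5, 4 → best response Delay.
Mutual best responses: (Amend, Delay, Delay); (Delay, Abstain, Amend).

The pure Nash equilibria are (Amend, Delay, Delay) and (Delay, Abstain, Amend).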